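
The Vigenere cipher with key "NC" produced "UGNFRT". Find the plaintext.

Step 1: Extend key: NCNCNC
Step 2: Decrypt each letter (c - k) mod 26:
  U(20) - N(13) = (20-13) mod 26 = 7 = H
  G(6) - C(2) = (6-2) mod 26 = 4 = E
  N(13) - N(13) = (13-13) mod 26 = 0 = A
  F(5) - C(2) = (5-2) mod 26 = 3 = D
  R(17) - N(13) = (17-13) mod 26 = 4 = E
  T(19) - C(2) = (19-2) mod 26 = 17 = R
Plaintext: HEADER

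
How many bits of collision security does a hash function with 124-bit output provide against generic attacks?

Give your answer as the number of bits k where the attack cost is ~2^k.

Step 1: The hash has a 124-bit output.
Step 2: Collision resistance means it should be infeasible to find any x != y with h(x) = h(y).
By the birthday bound, a generic collision search succeeds after about sqrt(2^124) = 2^(124/2) = 2^62 evaluations.
Step 3: Security level = 62 bits.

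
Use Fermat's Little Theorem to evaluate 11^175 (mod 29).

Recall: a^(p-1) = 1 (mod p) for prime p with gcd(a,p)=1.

Step 1: Since 29 is prime, by Fermat's Little Theorem: 11^28 = 1 (mod 29).
Step 2: Reduce exponent: 175 mod 28 = 7.
Step 3: So 11^175 = 11^7 (mod 29).
Step 4: 11^7 mod 29 = 12.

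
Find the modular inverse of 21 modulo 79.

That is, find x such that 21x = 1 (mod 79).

Step 1: We need x such that 21 * x = 1 (mod 79).
Step 2: Using the extended Euclidean algorithm or trial:
  21 * 64 = 1344 = 17 * 79 + 1.
Step 3: Since 1344 mod 79 = 1, the inverse is x = 64.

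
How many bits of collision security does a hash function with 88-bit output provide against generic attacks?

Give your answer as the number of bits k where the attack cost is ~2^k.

Step 1: The hash has a 88-bit output.
Step 2: Collision resistance means it should be infeasible to find any x != y with h(x) = h(y).
By the birthday bound, a generic collision search succeeds after about sqrt(2^88) = 2^(88/2) = 2^44 evaluations.
Step 3: Security level = 44 bits.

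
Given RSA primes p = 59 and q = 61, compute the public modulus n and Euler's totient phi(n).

Step 1: n = p * q = 59 * 61 = 3599.
Step 2: phi(n) = (p-1)(q-1) = 58 * 60 = 3480.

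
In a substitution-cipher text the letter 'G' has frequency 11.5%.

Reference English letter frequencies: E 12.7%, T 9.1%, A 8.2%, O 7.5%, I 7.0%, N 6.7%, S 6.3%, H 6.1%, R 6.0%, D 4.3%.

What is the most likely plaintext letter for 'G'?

Step 1: The observed frequency is 11.5%.
Step 2: Compare with English frequencies:
  E: 12.7% (difference: 1.2%) <-- closest
  T: 9.1% (difference: 2.4%)
  A: 8.2% (difference: 3.3%)
  O: 7.5% (difference: 4.0%)
  I: 7.0% (difference: 4.5%)
  N: 6.7% (difference: 4.8%)
  S: 6.3% (difference: 5.2%)
  H: 6.1% (difference: 5.4%)
  R: 6.0% (difference: 5.5%)
  D: 4.3% (difference: 7.2%)
Step 3: 'G' most likely represents 'E' (frequency 12.7%).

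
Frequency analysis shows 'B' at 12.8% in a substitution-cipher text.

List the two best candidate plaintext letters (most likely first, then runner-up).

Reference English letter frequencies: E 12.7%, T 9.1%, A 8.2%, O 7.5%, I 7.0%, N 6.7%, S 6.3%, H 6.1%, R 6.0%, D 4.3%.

Step 1: Observed frequency of 'B' is 12.8%.
Step 2: Compute distances to each reference frequency and sort:
  E (12.7%): difference = 0.1% <-- BEST
  T (9.1%): difference = 3.7% <-- RUNNER-UP
  A (8.2%): difference = 4.6%
  O (7.5%): difference = 5.3%
  I (7.0%): difference = 5.8%
Step 3: Most likely is 'E' (12.7%, diff 0.1%); second most likely is 'T' (9.1%, diff 3.7%).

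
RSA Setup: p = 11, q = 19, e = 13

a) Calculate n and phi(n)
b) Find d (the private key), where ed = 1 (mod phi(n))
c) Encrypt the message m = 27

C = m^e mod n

Step 1: n = 11 * 19 = 209.
Step 2: phi(n) = (11-1)(19-1) = 10 * 18 = 180.
Step 3: Find d = 13^(-1) mod 180 = 97.
  Verify: 13 * 97 = 1261 = 1 (mod 180).
Step 4: C = 27^13 mod 209 = 103.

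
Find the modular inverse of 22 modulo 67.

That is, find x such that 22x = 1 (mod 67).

Step 1: We need x such that 22 * x = 1 (mod 67).
Step 2: Using the extended Euclidean algorithm or trial:
  22 * 64 = 1408 = 21 * 67 + 1.
Step 3: Since 1408 mod 67 = 1, the inverse is x = 64.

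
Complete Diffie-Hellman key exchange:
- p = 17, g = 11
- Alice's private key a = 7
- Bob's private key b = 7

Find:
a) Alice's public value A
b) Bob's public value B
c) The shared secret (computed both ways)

Step 1: A = g^a mod p = 11^7 mod 17 = 3.
Step 2: B = g^b mod p = 11^7 mod 17 = 3.
Step 3: Alice computes s = B^a mod p = 3^7 mod 17 = 11.
Step 4: Bob computes s = A^b mod p = 3^7 mod 17 = 11.
Both sides agree: shared secret = 11.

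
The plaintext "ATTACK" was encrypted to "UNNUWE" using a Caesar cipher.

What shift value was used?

Step 1: Compare first letters: A (position 0) -> U (position 20).
Step 2: Shift = (20 - 0) mod 26 = 20.
The shift value is 20.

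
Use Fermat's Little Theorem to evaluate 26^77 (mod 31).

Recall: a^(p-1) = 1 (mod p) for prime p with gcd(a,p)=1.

Step 1: Since 31 is prime, by Fermat's Little Theorem: 26^30 = 1 (mod 31).
Step 2: Reduce exponent: 77 mod 30 = 17.
Step 3: So 26^77 = 26^17 (mod 31).
Step 4: 26^17 mod 31 = 6.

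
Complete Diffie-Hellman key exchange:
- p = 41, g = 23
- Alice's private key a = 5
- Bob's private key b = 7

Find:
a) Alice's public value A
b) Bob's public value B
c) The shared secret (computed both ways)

Step 1: A = g^a mod p = 23^5 mod 41 = 40.
Step 2: B = g^b mod p = 23^7 mod 41 = 4.
Step 3: Alice computes s = B^a mod p = 4^5 mod 41 = 40.
Step 4: Bob computes s = A^b mod p = 40^7 mod 41 = 40.
Both sides agree: shared secret = 40.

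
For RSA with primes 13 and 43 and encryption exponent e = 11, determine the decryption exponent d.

Step 1: n = 13 * 43 = 559.
Step 2: phi(n) = 12 * 42 = 504.
Step 3: Find d such that 11 * d = 1 (mod 504).
Step 4: d = 11^(-1) mod 504 = 275.
Verification: 11 * 275 = 3025 = 6 * 504 + 1.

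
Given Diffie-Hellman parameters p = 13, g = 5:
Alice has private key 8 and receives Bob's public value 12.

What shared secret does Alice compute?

Step 1: s = B^a mod p = 12^8 mod 13.
  12^1 mod 13 = 12
  12^2 mod 13 = (12 * 12) mod 13 = 1
  12^3 mod 13 = (1 * 12) mod 13 = 12
  12^4 mod 13 = (12 * 12) mod 13 = 1
  12^5 mod 13 = (1 * 12) mod 13 = 12
  12^6 mod 13 = (12 * 12) mod 13 = 1
  12^7 mod 13 = (1 * 12) mod 13 = 12
  12^8 mod 13 = (12 * 12) mod 13 = 1
Result: shared secret = 1.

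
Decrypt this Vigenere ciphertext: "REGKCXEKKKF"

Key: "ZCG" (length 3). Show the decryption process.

Step 1: Key 'ZCG' has length 3. Extended key: ZCGZCGZCGZC
Step 2: Decrypt each position:
  R(17) - Z(25) = 18 = S
  E(4) - C(2) = 2 = C
  G(6) - G(6) = 0 = A
  K(10) - Z(25) = 11 = L
  C(2) - C(2) = 0 = A
  X(23) - G(6) = 17 = R
  E(4) - Z(25) = 5 = F
  K(10) - C(2) = 8 = I
  K(10) - G(6) = 4 = E
  K(10) - Z(25) = 11 = L
  F(5) - C(2) = 3 = D
Plaintext: SCALARFIELD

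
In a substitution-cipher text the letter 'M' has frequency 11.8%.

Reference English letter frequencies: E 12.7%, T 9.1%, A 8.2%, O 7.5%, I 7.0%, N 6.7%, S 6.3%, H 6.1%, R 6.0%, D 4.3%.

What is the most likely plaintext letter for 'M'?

Step 1: The observed frequency is 11.8%.
Step 2: Compare with English frequencies:
  E: 12.7% (difference: 0.9%) <-- closest
  T: 9.1% (difference: 2.7%)
  A: 8.2% (difference: 3.6%)
  O: 7.5% (difference: 4.3%)
  I: 7.0% (difference: 4.8%)
  N: 6.7% (difference: 5.1%)
  S: 6.3% (difference: 5.5%)
  H: 6.1% (difference: 5.7%)
  R: 6.0% (difference: 5.8%)
  D: 4.3% (difference: 7.5%)
Step 3: 'M' most likely represents 'E' (frequency 12.7%).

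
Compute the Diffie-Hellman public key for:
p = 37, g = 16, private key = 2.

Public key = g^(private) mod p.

Step 1: A = g^a mod p = 16^2 mod 37.
  16^1 mod 37 = 16
  16^2 mod 37 = (16 * 16) mod 37 = 34
Result: A = 34.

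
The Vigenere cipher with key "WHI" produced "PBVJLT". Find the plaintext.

Step 1: Extend key: WHIWHI
Step 2: Decrypt each letter (c - k) mod 26:
  P(15) - W(22) = (15-22) mod 26 = 19 = T
  B(1) - H(7) = (1-7) mod 26 = 20 = U
  V(21) - I(8) = (21-8) mod 26 = 13 = N
  J(9) - W(22) = (9-22) mod 26 = 13 = N
  L(11) - H(7) = (11-7) mod 26 = 4 = E
  T(19) - I(8) = (19-8) mod 26 = 11 = L
Plaintext: TUNNEL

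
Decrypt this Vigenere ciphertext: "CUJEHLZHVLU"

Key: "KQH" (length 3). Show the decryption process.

Step 1: Key 'KQH' has length 3. Extended key: KQHKQHKQHKQ
Step 2: Decrypt each position:
  C(2) - K(10) = 18 = S
  U(20) - Q(16) = 4 = E
  J(9) - H(7) = 2 = C
  E(4) - K(10) = 20 = U
  H(7) - Q(16) = 17 = R
  L(11) - H(7) = 4 = E
  Z(25) - K(10) = 15 = P
  H(7) - Q(16) = 17 = R
  V(21) - H(7) = 14 = O
  L(11) - K(10) = 1 = B
  U(20) - Q(16) = 4 = E
Plaintext: SECUREPROBE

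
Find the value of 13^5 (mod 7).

Step 1: Compute 13^5 mod 7 step by step, reducing modulo 7 at each step.
  13^1 mod 7 = 6
  13^2 mod 7 = (6 * 13) mod 7 = 1
  13^3 mod 7 = (1 * 13) mod 7 = 6
  13^4 mod 7 = (6 * 13) mod 7 = 1
  13^5 mod 7 = (1 * 13) mod 7 = 6
Step 2: Result = 6.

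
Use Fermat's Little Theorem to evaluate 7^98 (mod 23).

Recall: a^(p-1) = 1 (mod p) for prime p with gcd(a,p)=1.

Step 1: Since 23 is prime, by Fermat's Little Theorem: 7^22 = 1 (mod 23).
Step 2: Reduce exponent: 98 mod 22 = 10.
Step 3: So 7^98 = 7^10 (mod 23).
Step 4: 7^10 mod 23 = 13.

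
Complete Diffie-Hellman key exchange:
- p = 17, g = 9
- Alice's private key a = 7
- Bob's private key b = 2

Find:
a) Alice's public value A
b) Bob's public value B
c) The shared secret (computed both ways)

Step 1: A = g^a mod p = 9^7 mod 17 = 2.
Step 2: B = g^b mod p = 9^2 mod 17 = 13.
Step 3: Alice computes s = B^a mod p = 13^7 mod 17 = 4.
Step 4: Bob computes s = A^b mod p = 2^2 mod 17 = 4.
Both sides agree: shared secret = 4.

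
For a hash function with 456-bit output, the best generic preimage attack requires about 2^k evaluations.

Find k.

Step 1: The hash has a 456-bit output.
Step 2: Preimage resistance means: given a digest h(x), it should be infeasible to find any input that hashes to it.
With a 456-bit output there are 2^456 possible digests, so a generic brute-force preimage search costs about 2^456 evaluations.
Step 3: Security level = 456 bits.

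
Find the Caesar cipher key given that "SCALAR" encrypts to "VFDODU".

Step 1: Compare first letters: S (position 18) -> V (position 21).
Step 2: Shift = (21 - 18) mod 26 = 3.
The shift value is 3.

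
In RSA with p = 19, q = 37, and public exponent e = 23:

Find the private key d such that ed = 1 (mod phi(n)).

Step 1: n = 19 * 37 = 703.
Step 2: phi(n) = 18 * 36 = 648.
Step 3: Find d such that 23 * d = 1 (mod 648).
Step 4: d = 23^(-1) mod 648 = 479.
Verification: 23 * 479 = 11017 = 17 * 648 + 1.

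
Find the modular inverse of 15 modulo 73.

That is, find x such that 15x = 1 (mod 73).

Step 1: We need x such that 15 * x = 1 (mod 73).
Step 2: Using the extended Euclidean algorithm or trial:
  15 * 39 = 585 = 8 * 73 + 1.
Step 3: Since 585 mod 73 = 1, the inverse is x = 39.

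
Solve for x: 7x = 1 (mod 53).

Step 1: We need x such that 7 * x = 1 (mod 53).
Step 2: Using the extended Euclidean algorithm or trial:
  7 * 38 = 266 = 5 * 53 + 1.
Step 3: Since 266 mod 53 = 1, the inverse is x = 38.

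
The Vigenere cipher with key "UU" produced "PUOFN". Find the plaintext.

Step 1: Extend key: UUUUU
Step 2: Decrypt each letter (c - k) mod 26:
  P(15) - U(20) = (15-20) mod 26 = 21 = V
  U(20) - U(20) = (20-20) mod 26 = 0 = A
  O(14) - U(20) = (14-20) mod 26 = 20 = U
  F(5) - U(20) = (5-20) mod 26 = 11 = L
  N(13) - U(20) = (13-20) mod 26 = 19 = T
Plaintext: VAULT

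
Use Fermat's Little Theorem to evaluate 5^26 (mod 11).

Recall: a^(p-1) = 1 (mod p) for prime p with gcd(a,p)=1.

Step 1: Since 11 is prime, by Fermat's Little Theorem: 5^10 = 1 (mod 11).
Step 2: Reduce exponent: 26 mod 10 = 6.
Step 3: So 5^26 = 5^6 (mod 11).
Step 4: 5^6 mod 11 = 5.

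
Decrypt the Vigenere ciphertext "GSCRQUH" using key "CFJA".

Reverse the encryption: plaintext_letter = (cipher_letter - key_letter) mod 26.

Step 1: Extend key: CFJACFJ
Step 2: Decrypt each letter (c - k) mod 26:
  G(6) - C(2) = (6-2) mod 26 = 4 = E
  S(18) - F(5) = (18-5) mod 26 = 13 = N
  C(2) - J(9) = (2-9) mod 26 = 19 = T
  R(17) - A(0) = (17-0) mod 26 = 17 = R
  Q(16) - C(2) = (16-2) mod 26 = 14 = O
  U(20) - F(5) = (20-5) mod 26 = 15 = P
  H(7) - J(9) = (7-9) mod 26 = 24 = Y
Plaintext: ENTROPY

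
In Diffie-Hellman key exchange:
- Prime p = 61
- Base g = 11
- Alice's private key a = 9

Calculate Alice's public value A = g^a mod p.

Step 1: A = g^a mod p = 11^9 mod 61.
  11^1 mod 61 = 11
  11^2 mod 61 = (11 * 11) mod 61 = 60
  11^3 mod 61 = (60 * 11) mod 61 = 50
  11^4 mod 61 = (50 * 11) mod 61 = 1
  11^5 mod 61 = (1 * 11) mod 61 = 11
  11^6 mod 61 = (11 * 11) mod 61 = 60
  11^7 mod 61 = (60 * 11) mod 61 = 50
  11^8 mod 61 = (50 * 11) mod 61 = 1
  11^9 mod 61 = (1 * 11) mod 61 = 11
Result: A = 11.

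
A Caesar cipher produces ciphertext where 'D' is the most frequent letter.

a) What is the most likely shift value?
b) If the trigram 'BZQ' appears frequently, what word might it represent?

Step 1: In English, 'E' is the most frequent letter (12.7%).
Step 2: The most frequent ciphertext letter is 'D' (position 3).
Step 3: Shift = (3 - 4) mod 26 = 25.
Step 4: Decrypt 'BZQ' by shifting back 25:
  B -> C
  Z -> A
  Q -> R
Step 5: 'BZQ' decrypts to 'CAR'.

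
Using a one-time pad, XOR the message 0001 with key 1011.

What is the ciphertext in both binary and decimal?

Step 1: Write out the XOR operation bit by bit:
  Message: 0001
  Key:     1011
  XOR:     1010
Step 2: Convert to decimal: 1010 = 10.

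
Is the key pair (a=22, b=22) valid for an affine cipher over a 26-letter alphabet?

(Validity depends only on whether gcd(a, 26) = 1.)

Step 1: Compute gcd(22, 26).
Step 2: gcd(22, 26) = 2.
Since gcd = 2 != 1, 22 shares a common factor with 26, so it cannot be used.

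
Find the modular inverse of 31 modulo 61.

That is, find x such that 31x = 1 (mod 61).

Step 1: We need x such that 31 * x = 1 (mod 61).
Step 2: Using the extended Euclidean algorithm or trial:
  31 * 2 = 62 = 1 * 61 + 1.
Step 3: Since 62 mod 61 = 1, the inverse is x = 2.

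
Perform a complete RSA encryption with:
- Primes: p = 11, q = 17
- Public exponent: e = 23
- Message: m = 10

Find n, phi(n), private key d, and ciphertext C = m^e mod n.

Step 1: n = 11 * 17 = 187.
Step 2: phi(n) = (11-1)(17-1) = 10 * 16 = 160.
Step 3: Find d = 23^(-1) mod 160 = 7.
  Verify: 23 * 7 = 161 = 1 (mod 160).
Step 4: C = 10^23 mod 187 = 175.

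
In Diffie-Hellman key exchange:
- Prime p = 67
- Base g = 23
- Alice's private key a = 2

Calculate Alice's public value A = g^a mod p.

Step 1: A = g^a mod p = 23^2 mod 67.
  23^1 mod 67 = 23
  23^2 mod 67 = (23 * 23) mod 67 = 60
Result: A = 60.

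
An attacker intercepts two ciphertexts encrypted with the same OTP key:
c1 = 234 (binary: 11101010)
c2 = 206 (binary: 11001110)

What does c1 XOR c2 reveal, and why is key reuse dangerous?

Step 1: c1 XOR c2 = (m1 XOR k) XOR (m2 XOR k).
Step 2: By XOR associativity/commutativity: = m1 XOR m2 XOR k XOR k = m1 XOR m2.
Step 3: 11101010 XOR 11001110 = 00100100 = 36.
Step 4: The key cancels out! An attacker learns m1 XOR m2 = 36, revealing the relationship between plaintexts.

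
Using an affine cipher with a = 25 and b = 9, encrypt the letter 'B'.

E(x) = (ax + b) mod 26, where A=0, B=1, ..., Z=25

Step 1: Convert 'B' to number: x = 1.
Step 2: E(1) = (25 * 1 + 9) mod 26 = 34 mod 26 = 8.
Step 3: Convert 8 back to letter: I.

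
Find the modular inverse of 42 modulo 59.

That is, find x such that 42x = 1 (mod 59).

Step 1: We need x such that 42 * x = 1 (mod 59).
Step 2: Using the extended Euclidean algorithm or trial:
  42 * 52 = 2184 = 37 * 59 + 1.
Step 3: Since 2184 mod 59 = 1, the inverse is x = 52.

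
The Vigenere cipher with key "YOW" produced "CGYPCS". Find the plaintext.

Step 1: Extend key: YOWYOW
Step 2: Decrypt each letter (c - k) mod 26:
  C(2) - Y(24) = (2-24) mod 26 = 4 = E
  G(6) - O(14) = (6-14) mod 26 = 18 = S
  Y(24) - W(22) = (24-22) mod 26 = 2 = C
  P(15) - Y(24) = (15-24) mod 26 = 17 = R
  C(2) - O(14) = (2-14) mod 26 = 14 = O
  S(18) - W(22) = (18-22) mod 26 = 22 = W
Plaintext: ESCROW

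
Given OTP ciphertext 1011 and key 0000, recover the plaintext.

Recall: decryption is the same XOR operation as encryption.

Step 1: XOR ciphertext with key:
  Ciphertext: 1011
  Key:        0000
  XOR:        1011
Step 2: Plaintext = 1011 = 11 in decimal.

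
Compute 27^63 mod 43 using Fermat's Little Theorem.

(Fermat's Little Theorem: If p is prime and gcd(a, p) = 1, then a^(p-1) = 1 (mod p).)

Step 1: Since 43 is prime, by Fermat's Little Theorem: 27^42 = 1 (mod 43).
Step 2: Reduce exponent: 63 mod 42 = 21.
Step 3: So 27^63 = 27^21 (mod 43).
Step 4: 27^21 mod 43 = 42.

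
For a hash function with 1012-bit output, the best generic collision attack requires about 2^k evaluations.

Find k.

Step 1: The hash has a 1012-bit output.
Step 2: Collision resistance means it should be infeasible to find any x != y with h(x) = h(y).
By the birthday bound, a generic collision search succeeds after about sqrt(2^1012) = 2^(1012/2) = 2^506 evaluations.
Step 3: Security level = 506 bits.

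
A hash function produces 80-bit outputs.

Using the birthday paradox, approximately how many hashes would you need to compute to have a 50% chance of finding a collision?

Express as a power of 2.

Step 1: The birthday paradox gives collision probability ~50% after sqrt(2^n) = 2^(n/2) hashes.
Step 2: For 80-bit output: 2^(80/2) = 2^40.
Step 3: Approximately 2^40 hash computations needed.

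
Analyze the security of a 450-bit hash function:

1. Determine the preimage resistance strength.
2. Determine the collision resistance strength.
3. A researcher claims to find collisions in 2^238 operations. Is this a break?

Step 1: Preimage resistance requires brute-force of 2^450 operations.
Step 2: Collision resistance (birthday bound) = 2^(450/2) = 2^225.
Step 3: The claimed attack costs 2^238 operations.
Step 4: Since 2^238 >= 2^225, the claimed attack is no faster than the generic birthday attack, so this does not break collision resistance.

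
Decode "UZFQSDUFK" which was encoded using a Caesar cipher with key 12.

Step 1: Reverse the shift by subtracting 12 from each letter position.
  U (position 20) -> position (20-12) mod 26 = 8 -> I
  Z (position 25) -> position (25-12) mod 26 = 13 -> N
  F (position 5) -> position (5-12) mod 26 = 19 -> T
  Q (position 16) -> position (16-12) mod 26 = 4 -> E
  S (position 18) -> position (18-12) mod 26 = 6 -> G
  D (position 3) -> position (3-12) mod 26 = 17 -> R
  U (position 20) -> position (20-12) mod 26 = 8 -> I
  F (position 5) -> position (5-12) mod 26 = 19 -> T
  K (position 10) -> position (10-12) mod 26 = 24 -> Y
Decrypted message: INTEGRITY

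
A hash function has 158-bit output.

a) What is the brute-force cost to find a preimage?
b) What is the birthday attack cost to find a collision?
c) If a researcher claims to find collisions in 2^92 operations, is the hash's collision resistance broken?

Step 1: Preimage resistance requires brute-force of 2^158 operations.
Step 2: Collision resistance (birthday bound) = 2^(158/2) = 2^79.
Step 3: The claimed attack costs 2^92 operations.
Step 4: Since 2^92 >= 2^79, the claimed attack is no faster than the generic birthday attack, so this does not break collision resistance.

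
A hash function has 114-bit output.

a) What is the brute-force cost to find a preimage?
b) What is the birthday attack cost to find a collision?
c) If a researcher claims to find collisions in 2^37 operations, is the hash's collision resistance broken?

Step 1: Preimage resistance requires brute-force of 2^114 operations.
Step 2: Collision resistance (birthday bound) = 2^(114/2) = 2^57.
Step 3: The claimed attack costs 2^37 operations.
Step 4: Since 2^37 < 2^57, the claimed attack beats the generic birthday bound, so collision resistance is broken.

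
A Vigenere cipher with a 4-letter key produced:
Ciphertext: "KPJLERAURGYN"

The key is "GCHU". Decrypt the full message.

Step 1: Key 'GCHU' has length 4. Extended key: GCHUGCHUGCHU
Step 2: Decrypt each position:
  K(10) - G(6) = 4 = E
  P(15) - C(2) = 13 = N
  J(9) - H(7) = 2 = C
  L(11) - U(20) = 17 = R
  E(4) - G(6) = 24 = Y
  R(17) - C(2) = 15 = P
  A(0) - H(7) = 19 = T
  U(20) - U(20) = 0 = A
  R(17) - G(6) = 11 = L
  G(6) - C(2) = 4 = E
  Y(24) - H(7) = 17 = R
  N(13) - U(20) = 19 = T
Plaintext: ENCRYPTALERT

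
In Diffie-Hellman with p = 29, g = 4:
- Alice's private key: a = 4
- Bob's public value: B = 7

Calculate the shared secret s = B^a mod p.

Step 1: s = B^a mod p = 7^4 mod 29.
  7^1 mod 29 = 7
  7^2 mod 29 = (7 * 7) mod 29 = 20
  7^3 mod 29 = (20 * 7) mod 29 = 24
  7^4 mod 29 = (24 * 7) mod 29 = 23
Result: shared secret = 23.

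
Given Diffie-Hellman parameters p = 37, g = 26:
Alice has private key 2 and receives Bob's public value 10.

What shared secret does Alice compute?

Step 1: s = B^a mod p = 10^2 mod 37.
  10^1 mod 37 = 10
  10^2 mod 37 = (10 * 10) mod 37 = 26
Result: shared secret = 26.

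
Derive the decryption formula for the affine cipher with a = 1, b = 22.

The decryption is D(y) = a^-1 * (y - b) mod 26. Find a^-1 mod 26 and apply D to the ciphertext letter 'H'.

Step 1: Find a^-1, the modular inverse of 1 mod 26.
Step 2: We need 1 * a^-1 = 1 (mod 26).
Step 3: 1 * 1 = 1 = 0 * 26 + 1, so a^-1 = 1.
Step 4: D(y) = 1(y - 22) mod 26.
Step 5: Apply to 'H' (y = 7): D(7) = 1 * (7 - 22) mod 26 = 1 * -15 mod 26 = 11 -> 'L'.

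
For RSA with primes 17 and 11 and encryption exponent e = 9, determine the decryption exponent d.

Step 1: n = 17 * 11 = 187.
Step 2: phi(n) = 16 * 10 = 160.
Step 3: Find d such that 9 * d = 1 (mod 160).
Step 4: d = 9^(-1) mod 160 = 89.
Verification: 9 * 89 = 801 = 5 * 160 + 1.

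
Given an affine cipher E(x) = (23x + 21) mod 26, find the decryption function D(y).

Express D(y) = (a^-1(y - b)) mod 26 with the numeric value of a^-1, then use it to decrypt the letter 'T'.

Step 1: Find a^-1, the modular inverse of 23 mod 26.
Step 2: We need 23 * a^-1 = 1 (mod 26).
Step 3: 23 * 17 = 391 = 15 * 26 + 1, so a^-1 = 17.
Step 4: D(y) = 17(y - 21) mod 26.
Step 5: Apply to 'T' (y = 19): D(19) = 17 * (19 - 21) mod 26 = 17 * -2 mod 26 = 18 -> 'S'.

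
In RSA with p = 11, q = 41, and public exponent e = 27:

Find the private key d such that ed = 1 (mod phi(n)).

Step 1: n = 11 * 41 = 451.
Step 2: phi(n) = 10 * 40 = 400.
Step 3: Find d such that 27 * d = 1 (mod 400).
Step 4: d = 27^(-1) mod 400 = 163.
Verification: 27 * 163 = 4401 = 11 * 400 + 1.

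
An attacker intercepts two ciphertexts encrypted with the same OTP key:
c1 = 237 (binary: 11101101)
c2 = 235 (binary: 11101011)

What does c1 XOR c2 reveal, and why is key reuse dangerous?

Step 1: c1 XOR c2 = (m1 XOR k) XOR (m2 XOR k).
Step 2: By XOR associativity/commutativity: = m1 XOR m2 XOR k XOR k = m1 XOR m2.
Step 3: 11101101 XOR 11101011 = 00000110 = 6.
Step 4: The key cancels out! An attacker learns m1 XOR m2 = 6, revealing the relationship between plaintexts.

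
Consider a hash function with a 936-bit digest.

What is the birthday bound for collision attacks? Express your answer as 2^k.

Step 1: The birthday paradox gives collision probability ~50% after sqrt(2^n) = 2^(n/2) hashes.
Step 2: For 936-bit output: 2^(936/2) = 2^468.
Step 3: Approximately 2^468 hash computations needed.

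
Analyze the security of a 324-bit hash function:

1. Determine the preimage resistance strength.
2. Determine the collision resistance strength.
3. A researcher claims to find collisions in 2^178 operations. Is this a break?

Step 1: Preimage resistance requires brute-force of 2^324 operations.
Step 2: Collision resistance (birthday bound) = 2^(324/2) = 2^162.
Step 3: The claimed attack costs 2^178 operations.
Step 4: Since 2^178 >= 2^162, the claimed attack is no faster than the generic birthday attack, so this does not break collision resistance.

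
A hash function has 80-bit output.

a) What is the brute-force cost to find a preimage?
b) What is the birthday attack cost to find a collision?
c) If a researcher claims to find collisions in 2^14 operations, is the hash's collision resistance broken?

Step 1: Preimage resistance requires brute-force of 2^80 operations.
Step 2: Collision resistance (birthday bound) = 2^(80/2) = 2^40.
Step 3: The claimed attack costs 2^14 operations.
Step 4: Since 2^14 < 2^40, the claimed attack beats the generic birthday bound, so collision resistance is broken.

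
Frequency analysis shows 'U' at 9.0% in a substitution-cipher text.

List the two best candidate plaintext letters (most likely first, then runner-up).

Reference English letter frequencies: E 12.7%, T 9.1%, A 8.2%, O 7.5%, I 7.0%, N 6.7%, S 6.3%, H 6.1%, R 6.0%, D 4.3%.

Step 1: Observed frequency of 'U' is 9.0%.
Step 2: Compute distances to each reference frequency and sort:
  T (9.1%): difference = 0.1% <-- BEST
  A (8.2%): difference = 0.8% <-- RUNNER-UP
  O (7.5%): difference = 1.5%
  I (7.0%): difference = 2.0%
  N (6.7%): difference = 2.3%
Step 3: Most likely is 'T' (9.1%, diff 0.1%); second most likely is 'A' (8.2%, diff 0.8%).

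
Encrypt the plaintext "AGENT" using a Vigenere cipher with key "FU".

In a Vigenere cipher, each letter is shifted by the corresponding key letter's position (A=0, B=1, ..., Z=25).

Step 1: Repeat key to match plaintext length:
  Plaintext: AGENT
  Key:       FUFUF
Step 2: Encrypt each letter:
  A(0) + F(5) = (0+5) mod 26 = 5 = F
  G(6) + U(20) = (6+20) mod 26 = 0 = A
  E(4) + F(5) = (4+5) mod 26 = 9 = J
  N(13) + U(20) = (13+20) mod 26 = 7 = H
  T(19) + F(5) = (19+5) mod 26 = 24 = Y
Ciphertext: FAJHY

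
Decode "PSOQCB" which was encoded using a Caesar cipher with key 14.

Step 1: Reverse the shift by subtracting 14 from each letter position.
  P (position 15) -> position (15-14) mod 26 = 1 -> B
  S (position 18) -> position (18-14) mod 26 = 4 -> E
  O (position 14) -> position (14-14) mod 26 = 0 -> A
  Q (position 16) -> position (16-14) mod 26 = 2 -> C
  C (position 2) -> position (2-14) mod 26 = 14 -> O
  B (position 1) -> position (1-14) mod 26 = 13 -> N
Decrypted message: BEACON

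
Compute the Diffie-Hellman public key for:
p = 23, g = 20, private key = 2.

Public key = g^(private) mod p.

Step 1: A = g^a mod p = 20^2 mod 23.
  20^1 mod 23 = 20
  20^2 mod 23 = (20 * 20) mod 23 = 9
Result: A = 9.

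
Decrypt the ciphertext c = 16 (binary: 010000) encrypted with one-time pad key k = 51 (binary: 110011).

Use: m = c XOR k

Step 1: XOR ciphertext with key:
  Ciphertext: 010000
  Key:        110011
  XOR:        100011
Step 2: Plaintext = 100011 = 35 in decimal.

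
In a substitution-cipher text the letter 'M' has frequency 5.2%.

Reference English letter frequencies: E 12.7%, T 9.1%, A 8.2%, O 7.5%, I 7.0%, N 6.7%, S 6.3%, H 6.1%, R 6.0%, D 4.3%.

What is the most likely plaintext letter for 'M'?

Step 1: The observed frequency is 5.2%.
Step 2: Compare with English frequencies:
  E: 12.7% (difference: 7.5%)
  T: 9.1% (difference: 3.9%)
  A: 8.2% (difference: 3.0%)
  O: 7.5% (difference: 2.3%)
  I: 7.0% (difference: 1.8%)
  N: 6.7% (difference: 1.5%)
  S: 6.3% (difference: 1.1%)
  H: 6.1% (difference: 0.9%)
  R: 6.0% (difference: 0.8%) <-- closest
  D: 4.3% (difference: 0.9%)
Step 3: 'M' most likely represents 'R' (frequency 6.0%).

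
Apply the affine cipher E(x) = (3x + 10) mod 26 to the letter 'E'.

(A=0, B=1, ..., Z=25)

Step 1: Convert 'E' to number: x = 4.
Step 2: E(4) = (3 * 4 + 10) mod 26 = 22 mod 26 = 22.
Step 3: Convert 22 back to letter: W.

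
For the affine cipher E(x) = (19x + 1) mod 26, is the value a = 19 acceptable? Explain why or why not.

Step 1: Compute gcd(19, 26).
Step 2: gcd(19, 26) = 1.
Since gcd = 1, 19 is coprime with 26, so it is a valid key.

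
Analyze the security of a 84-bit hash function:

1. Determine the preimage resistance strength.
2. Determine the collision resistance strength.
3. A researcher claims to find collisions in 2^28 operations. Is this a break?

Step 1: Preimage resistance requires brute-force of 2^84 operations.
Step 2: Collision resistance (birthday bound) = 2^(84/2) = 2^42.
Step 3: The claimed attack costs 2^28 operations.
Step 4: Since 2^28 < 2^42, the claimed attack beats the generic birthday bound, so collision resistance is broken.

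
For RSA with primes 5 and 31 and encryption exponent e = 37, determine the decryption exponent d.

Step 1: n = 5 * 31 = 155.
Step 2: phi(n) = 4 * 30 = 120.
Step 3: Find d such that 37 * d = 1 (mod 120).
Step 4: d = 37^(-1) mod 120 = 13.
Verification: 37 * 13 = 481 = 4 * 120 + 1.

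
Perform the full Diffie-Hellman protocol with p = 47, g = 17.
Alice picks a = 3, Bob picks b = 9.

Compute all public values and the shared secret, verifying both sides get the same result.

Step 1: A = g^a mod p = 17^3 mod 47 = 25.
Step 2: B = g^b mod p = 17^9 mod 47 = 21.
Step 3: Alice computes s = B^a mod p = 21^3 mod 47 = 2.
Step 4: Bob computes s = A^b mod p = 25^9 mod 47 = 2.
Both sides agree: shared secret = 2.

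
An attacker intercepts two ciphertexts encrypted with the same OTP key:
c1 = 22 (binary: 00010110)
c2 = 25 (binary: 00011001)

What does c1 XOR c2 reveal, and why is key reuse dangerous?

Step 1: c1 XOR c2 = (m1 XOR k) XOR (m2 XOR k).
Step 2: By XOR associativity/commutativity: = m1 XOR m2 XOR k XOR k = m1 XOR m2.
Step 3: 00010110 XOR 00011001 = 00001111 = 15.
Step 4: The key cancels out! An attacker learns m1 XOR m2 = 15, revealing the relationship between plaintexts.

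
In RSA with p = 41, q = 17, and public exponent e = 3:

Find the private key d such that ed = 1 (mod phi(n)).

Step 1: n = 41 * 17 = 697.
Step 2: phi(n) = 40 * 16 = 640.
Step 3: Find d such that 3 * d = 1 (mod 640).
Step 4: d = 3^(-1) mod 640 = 427.
Verification: 3 * 427 = 1281 = 2 * 640 + 1.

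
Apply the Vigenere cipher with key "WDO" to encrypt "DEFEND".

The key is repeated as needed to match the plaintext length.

Step 1: Repeat key to match plaintext length:
  Plaintext: DEFEND
  Key:       WDOWDO
Step 2: Encrypt each letter:
  D(3) + W(22) = (3+22) mod 26 = 25 = Z
  E(4) + D(3) = (4+3) mod 26 = 7 = H
  F(5) + O(14) = (5+14) mod 26 = 19 = T
  E(4) + W(22) = (4+22) mod 26 = 0 = A
  N(13) + D(3) = (13+3) mod 26 = 16 = Q
  D(3) + O(14) = (3+14) mod 26 = 17 = R
Ciphertext: ZHTAQR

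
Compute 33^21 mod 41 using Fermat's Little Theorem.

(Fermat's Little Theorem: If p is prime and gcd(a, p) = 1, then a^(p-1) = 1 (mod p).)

Step 1: Since 41 is prime, by Fermat's Little Theorem: 33^40 = 1 (mod 41).
Step 2: Reduce exponent: 21 mod 40 = 21.
Step 3: So 33^21 = 33^21 (mod 41).
Step 4: 33^21 mod 41 = 33.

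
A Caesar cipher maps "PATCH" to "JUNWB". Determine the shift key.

Step 1: Compare first letters: P (position 15) -> J (position 9).
Step 2: Shift = (9 - 15) mod 26 = 20.
The shift value is 20.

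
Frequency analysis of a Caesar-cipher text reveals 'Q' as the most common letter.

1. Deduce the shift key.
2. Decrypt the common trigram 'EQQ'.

Step 1: In English, 'E' is the most frequent letter (12.7%).
Step 2: The most frequent ciphertext letter is 'Q' (position 16).
Step 3: Shift = (16 - 4) mod 26 = 12.
Step 4: Decrypt 'EQQ' by shifting back 12:
  E -> S
  Q -> E
  Q -> E
Step 5: 'EQQ' decrypts to 'SEE'.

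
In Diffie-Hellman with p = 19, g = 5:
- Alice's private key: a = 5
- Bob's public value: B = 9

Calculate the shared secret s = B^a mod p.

Step 1: s = B^a mod p = 9^5 mod 19.
  9^1 mod 19 = 9
  9^2 mod 19 = (9 * 9) mod 19 = 5
  9^3 mod 19 = (5 * 9) mod 19 = 7
  9^4 mod 19 = (7 * 9) mod 19 = 6
  9^5 mod 19 = (6 * 9) mod 19 = 16
Result: shared secret = 16.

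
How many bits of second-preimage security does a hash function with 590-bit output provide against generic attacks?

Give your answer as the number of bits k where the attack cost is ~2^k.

Step 1: The hash has a 590-bit output.
Step 2: Second-preimage resistance means: given a specific input x, it should be infeasible to find a different y with h(y) = h(x).
With a 590-bit output, a generic search for a second preimage costs about 2^590 evaluations (each trial matches the fixed target with probability 2^-590).
Step 3: Security level = 590 bits.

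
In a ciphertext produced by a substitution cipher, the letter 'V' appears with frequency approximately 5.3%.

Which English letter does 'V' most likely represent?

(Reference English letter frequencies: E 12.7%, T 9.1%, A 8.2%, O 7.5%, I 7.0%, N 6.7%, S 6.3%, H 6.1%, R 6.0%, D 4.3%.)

Step 1: The observed frequency is 5.3%.
Step 2: Compare with English frequencies:
  E: 12.7% (difference: 7.4%)
  T: 9.1% (difference: 3.8%)
  A: 8.2% (difference: 2.9%)
  O: 7.5% (difference: 2.2%)
  I: 7.0% (difference: 1.7%)
  N: 6.7% (difference: 1.4%)
  S: 6.3% (difference: 1.0%)
  H: 6.1% (difference: 0.8%)
  R: 6.0% (difference: 0.7%) <-- closest
  D: 4.3% (difference: 1.0%)
Step 3: 'V' most likely represents 'R' (frequency 6.0%).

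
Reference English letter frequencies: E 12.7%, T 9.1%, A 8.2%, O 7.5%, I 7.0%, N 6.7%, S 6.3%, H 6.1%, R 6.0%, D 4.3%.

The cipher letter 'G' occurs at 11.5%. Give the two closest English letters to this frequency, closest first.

Step 1: Observed frequency of 'G' is 11.5%.
Step 2: Compute distances to each reference frequency and sort:
  E (12.7%): difference = 1.2% <-- BEST
  T (9.1%): difference = 2.4% <-- RUNNER-UP
  A (8.2%): difference = 3.3%
  O (7.5%): difference = 4.0%
  I (7.0%): difference = 4.5%
Step 3: Most likely is 'E' (12.7%, diff 1.2%); second most likely is 'T' (9.1%, diff 2.4%).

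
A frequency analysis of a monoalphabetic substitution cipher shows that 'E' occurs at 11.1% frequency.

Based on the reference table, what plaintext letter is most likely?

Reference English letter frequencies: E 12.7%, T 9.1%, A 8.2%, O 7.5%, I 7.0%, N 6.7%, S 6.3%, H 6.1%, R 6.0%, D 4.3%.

Step 1: The observed frequency is 11.1%.
Step 2: Compare with English frequencies:
  E: 12.7% (difference: 1.6%) <-- closest
  T: 9.1% (difference: 2.0%)
  A: 8.2% (difference: 2.9%)
  O: 7.5% (difference: 3.6%)
  I: 7.0% (difference: 4.1%)
  N: 6.7% (difference: 4.4%)
  S: 6.3% (difference: 4.8%)
  H: 6.1% (difference: 5.0%)
  R: 6.0% (difference: 5.1%)
  D: 4.3% (difference: 6.8%)
Step 3: 'E' most likely represents 'E' (frequency 12.7%).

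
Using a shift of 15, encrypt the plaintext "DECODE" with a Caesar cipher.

Step 1: For each letter, shift forward by 15 positions (mod 26).
  D (position 3) -> position (3+15) mod 26 = 18 -> S
  E (position 4) -> position (4+15) mod 26 = 19 -> T
  C (position 2) -> position (2+15) mod 26 = 17 -> R
  O (position 14) -> position (14+15) mod 26 = 3 -> D
  D (position 3) -> position (3+15) mod 26 = 18 -> S
  E (position 4) -> position (4+15) mod 26 = 19 -> T
Result: STRDST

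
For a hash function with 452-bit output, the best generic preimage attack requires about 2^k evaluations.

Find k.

Step 1: The hash has a 452-bit output.
Step 2: Preimage resistance means: given a digest h(x), it should be infeasible to find any input that hashes to it.
With a 452-bit output there are 2^452 possible digests, so a generic brute-force preimage search costs about 2^452 evaluations.
Step 3: Security level = 452 bits.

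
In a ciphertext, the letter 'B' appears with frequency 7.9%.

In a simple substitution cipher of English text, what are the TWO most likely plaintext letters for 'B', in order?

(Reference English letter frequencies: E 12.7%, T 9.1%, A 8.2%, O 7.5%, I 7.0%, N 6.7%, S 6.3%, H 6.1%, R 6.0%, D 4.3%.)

Step 1: Observed frequency of 'B' is 7.9%.
Step 2: Compute distances to each reference frequency and sort:
  A (8.2%): difference = 0.3% <-- BEST
  O (7.5%): difference = 0.4% <-- RUNNER-UP
  I (7.0%): difference = 0.9%
  T (9.1%): difference = 1.2%
  N (6.7%): difference = 1.2%
Step 3: Most likely is 'A' (8.2%, diff 0.3%); second most likely is 'O' (7.5%, diff 0.4%).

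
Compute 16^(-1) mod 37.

Step 1: We need x such that 16 * x = 1 (mod 37).
Step 2: Using the extended Euclidean algorithm or trial:
  16 * 7 = 112 = 3 * 37 + 1.
Step 3: Since 112 mod 37 = 1, the inverse is x = 7.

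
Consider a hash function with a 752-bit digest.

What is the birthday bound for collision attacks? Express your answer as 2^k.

Step 1: The birthday paradox gives collision probability ~50% after sqrt(2^n) = 2^(n/2) hashes.
Step 2: For 752-bit output: 2^(752/2) = 2^376.
Step 3: Approximately 2^376 hash computations needed.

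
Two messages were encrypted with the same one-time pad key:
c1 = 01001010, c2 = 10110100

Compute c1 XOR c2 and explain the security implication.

Step 1: c1 XOR c2 = (m1 XOR k) XOR (m2 XOR k).
Step 2: By XOR associativity/commutativity: = m1 XOR m2 XOR k XOR k = m1 XOR m2.
Step 3: 01001010 XOR 10110100 = 11111110 = 254.
Step 4: The key cancels out! An attacker learns m1 XOR m2 = 254, revealing the relationship between plaintexts.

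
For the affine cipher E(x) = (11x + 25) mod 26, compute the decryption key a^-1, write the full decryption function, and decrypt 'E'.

Step 1: Find a^-1, the modular inverse of 11 mod 26.
Step 2: We need 11 * a^-1 = 1 (mod 26).
Step 3: 11 * 19 = 209 = 8 * 26 + 1, so a^-1 = 19.
Step 4: D(y) = 19(y - 25) mod 26.
Step 5: Apply to 'E' (y = 4): D(4) = 19 * (4 - 25) mod 26 = 19 * -21 mod 26 = 17 -> 'R'.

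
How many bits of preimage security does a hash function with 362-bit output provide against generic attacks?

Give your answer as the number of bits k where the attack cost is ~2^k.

Step 1: The hash has a 362-bit output.
Step 2: Preimage resistance means: given a digest h(x), it should be infeasible to find any input that hashes to it.
With a 362-bit output there are 2^362 possible digests, so a generic brute-force preimage search costs about 2^362 evaluations.
Step 3: Security level = 362 bits.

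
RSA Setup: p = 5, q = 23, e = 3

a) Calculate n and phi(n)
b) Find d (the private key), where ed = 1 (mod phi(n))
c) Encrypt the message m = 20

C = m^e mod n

Step 1: n = 5 * 23 = 115.
Step 2: phi(n) = (5-1)(23-1) = 4 * 22 = 88.
Step 3: Find d = 3^(-1) mod 88 = 59.
  Verify: 3 * 59 = 177 = 1 (mod 88).
Step 4: C = 20^3 mod 115 = 65.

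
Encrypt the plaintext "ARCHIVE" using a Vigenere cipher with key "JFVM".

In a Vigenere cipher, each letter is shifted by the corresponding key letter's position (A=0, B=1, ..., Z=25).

Step 1: Repeat key to match plaintext length:
  Plaintext: ARCHIVE
  Key:       JFVMJFV
Step 2: Encrypt each letter:
  A(0) + J(9) = (0+9) mod 26 = 9 = J
  R(17) + F(5) = (17+5) mod 26 = 22 = W
  C(2) + V(21) = (2+21) mod 26 = 23 = X
  H(7) + M(12) = (7+12) mod 26 = 19 = T
  I(8) + J(9) = (8+9) mod 26 = 17 = R
  V(21) + F(5) = (21+5) mod 26 = 0 = A
  E(4) + V(21) = (4+21) mod 26 = 25 = Z
Ciphertext: JWXTRAZ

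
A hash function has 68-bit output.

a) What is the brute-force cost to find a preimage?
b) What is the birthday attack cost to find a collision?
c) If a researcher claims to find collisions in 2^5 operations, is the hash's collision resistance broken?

Step 1: Preimage resistance requires brute-force of 2^68 operations.
Step 2: Collision resistance (birthday bound) = 2^(68/2) = 2^34.
Step 3: The claimed attack costs 2^5 operations.
Step 4: Since 2^5 < 2^34, the claimed attack beats the generic birthday bound, so collision resistance is broken.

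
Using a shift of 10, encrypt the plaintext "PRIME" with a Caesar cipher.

Step 1: For each letter, shift forward by 10 positions (mod 26).
  P (position 15) -> position (15+10) mod 26 = 25 -> Z
  R (position 17) -> position (17+10) mod 26 = 1 -> B
  I (position 8) -> position (8+10) mod 26 = 18 -> S
  M (position 12) -> position (12+10) mod 26 = 22 -> W
  E (position 4) -> position (4+10) mod 26 = 14 -> O
Result: ZBSWO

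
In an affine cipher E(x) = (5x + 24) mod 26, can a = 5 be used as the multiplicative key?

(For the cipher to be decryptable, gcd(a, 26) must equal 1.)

Step 1: Compute gcd(5, 26).
Step 2: gcd(5, 26) = 1.
Since gcd = 1, 5 is coprime with 26, so it is a valid key.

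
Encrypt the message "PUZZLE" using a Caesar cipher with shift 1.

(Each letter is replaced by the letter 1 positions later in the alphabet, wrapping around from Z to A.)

Step 1: For each letter, shift forward by 1 positions (mod 26).
  P (position 15) -> position (15+1) mod 26 = 16 -> Q
  U (position 20) -> position (20+1) mod 26 = 21 -> V
  Z (position 25) -> position (25+1) mod 26 = 0 -> A
  Z (position 25) -> position (25+1) mod 26 = 0 -> A
  L (position 11) -> position (11+1) mod 26 = 12 -> M
  E (position 4) -> position (4+1) mod 26 = 5 -> F
Result: QVAAMF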